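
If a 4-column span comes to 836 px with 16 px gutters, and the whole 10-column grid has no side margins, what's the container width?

2114 px

Subtracting 3 gutters of 16 leaves 788 for 4 columns, so c = 197 px.
Total width: 10·197 + 9·16 = 2114 px.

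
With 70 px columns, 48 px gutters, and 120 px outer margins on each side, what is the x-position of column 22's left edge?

Column 22 starts at margin + 21·(column + gutter) = 120 + 21·118 = 2598 px.

2598 px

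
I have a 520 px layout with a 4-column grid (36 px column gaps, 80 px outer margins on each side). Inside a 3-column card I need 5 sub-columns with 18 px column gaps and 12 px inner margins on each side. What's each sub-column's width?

33 px

Inside the margins: 520 − 160 = 360 px.
4c + 3·36 = 360 → 4c = 252 → c = 63 px.
Span of 3: 3·63 + 2·36 = 189 + 72 = 261 px.
Inner content = 261 − 2·12 = 237 px.
237 − 4·18 = 165; ÷5 gives d = 33 px.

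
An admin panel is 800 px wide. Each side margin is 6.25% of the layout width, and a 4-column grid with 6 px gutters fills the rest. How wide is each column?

170.5 px

Each margin = 6.25% of 800 = 50 px; content = 800 − 2·50 = 700 px.
Subtracting 3 gutters of 6 leaves 682 for 4 columns, so c = 170.5 px.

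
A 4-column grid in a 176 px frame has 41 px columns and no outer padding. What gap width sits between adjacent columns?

4 px

4 columns take 4·41 = 164 px; remaining 12 splits into 3 gaps.
g = 12 / 3 = 4 px.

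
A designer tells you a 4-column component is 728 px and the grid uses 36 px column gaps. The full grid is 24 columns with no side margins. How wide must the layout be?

4548 px

Subtracting 3 column gaps of 36 leaves 620 for 4 columns, so c = 155 px.
Total width: 24·155 + 23·36 = 4548 px.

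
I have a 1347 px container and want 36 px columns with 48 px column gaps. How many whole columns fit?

k columns need k·36 + (k−1)·48 = k·84 − 48.
k·84 − 48 ≤ 1347 → k ≤ 1395 / 84 ≈ 16.61, so k = 16.

16 columns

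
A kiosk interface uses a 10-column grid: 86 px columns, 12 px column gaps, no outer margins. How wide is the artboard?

Total width: 10·86 + 9·12 = 968 px.

968 px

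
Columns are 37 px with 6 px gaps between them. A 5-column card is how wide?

209 px

5 columns plus 4 gaps: 185 + 24 = 209 px.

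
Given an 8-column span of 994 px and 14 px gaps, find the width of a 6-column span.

742 px

8c + 7·14 = 994 → 8c = 896 → c = 112 px.
6-column span = 6·112 + 5·14 = 742 px.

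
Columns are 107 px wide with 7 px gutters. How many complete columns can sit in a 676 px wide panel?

5 columns

Each extra column adds 107 + 7 = 114 px.
(676 + 7) / 114 = 5.99, so 5 columns fit.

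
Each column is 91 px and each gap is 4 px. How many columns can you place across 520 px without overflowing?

5 columns: 5·91 + 4·4 = 471 px ≤ 520.
6 columns: 566 px > 520. So 5.

5 columns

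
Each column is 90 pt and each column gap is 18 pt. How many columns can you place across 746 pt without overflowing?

7 columns

Each extra column adds 90 + 18 = 108 pt.
(746 + 18) / 108 = 7.07, so 7 columns fit.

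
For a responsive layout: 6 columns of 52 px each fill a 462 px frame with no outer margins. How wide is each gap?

6·52 + 5g = 462 → 5g = 150 → g = 30 px.

30 px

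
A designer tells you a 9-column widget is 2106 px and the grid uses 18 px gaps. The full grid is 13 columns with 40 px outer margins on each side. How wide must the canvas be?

9 columns + 8 gaps: 9c + 8·18 = 2106.
9c = 2106 − 144 = 1962, so c = 218 px.
Adding margins, columns and gutters: 80 + 2834 + 216 = 3130 px.

3130 px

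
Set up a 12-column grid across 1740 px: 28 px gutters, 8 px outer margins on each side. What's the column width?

Inside the margins: 1740 − 16 = 1724 px.
12c + 11·28 = 1724 → 12c = 1416 → c = 118 px.

118 px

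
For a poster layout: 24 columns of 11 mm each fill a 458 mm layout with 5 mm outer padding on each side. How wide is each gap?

Content width = 458 − 2·5 = 448 mm.
24·11 + 23g = 448 → 23g = 184 → g = 8 mm.

8 mm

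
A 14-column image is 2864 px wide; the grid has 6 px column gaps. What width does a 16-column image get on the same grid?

3274 px

14c + 13·6 = 2864 → 14c = 2786 → c = 199 px.
Span of 16: 16·199 + 15·6 = 3184 + 90 = 3274 px.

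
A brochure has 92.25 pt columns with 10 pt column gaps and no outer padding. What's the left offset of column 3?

No margin, so column 3 starts at 2·(column + gutter) = 2·102.25 = 204.5 pt.

204.5 pt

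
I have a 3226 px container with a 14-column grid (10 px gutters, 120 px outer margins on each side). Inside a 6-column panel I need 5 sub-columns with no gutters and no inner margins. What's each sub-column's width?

Inside the margins: 3226 − 240 = 2986 px.
14 columns + 13 gutters: 14c + 13·10 = 2986.
14c = 2986 − 130 = 2856, so c = 204 px.
6 columns plus 5 gutters: 1224 + 50 = 1274 px.
5d = 1274 → d = 254.8 px.

254.8 px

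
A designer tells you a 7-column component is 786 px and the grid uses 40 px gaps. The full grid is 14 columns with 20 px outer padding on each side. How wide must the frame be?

1652 px

Subtracting 6 gaps of 40 leaves 546 for 7 columns, so c = 78 px.
Total width: 2·20 + 14·78 + 13·40 = 1652 px.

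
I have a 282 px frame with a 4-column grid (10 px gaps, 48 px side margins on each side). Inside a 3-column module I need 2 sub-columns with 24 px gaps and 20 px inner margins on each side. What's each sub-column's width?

36.5 px

Take off 96 px of margins, leaving 186 px.
4c + 3·10 = 186 → 4c = 156 → c = 39 px.
3-column span = 3·39 + 2·10 = 137 px.
Inner content = 137 − 2·20 = 97 px.
97 − 1·24 = 73; ÷2 gives d = 36.5 px.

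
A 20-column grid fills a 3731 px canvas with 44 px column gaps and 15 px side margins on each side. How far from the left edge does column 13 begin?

2262 px

Inside the margins: 3731 − 30 = 3701 px.
20 columns + 19 column gaps: 20c + 19·44 = 3701.
20c = 3701 − 836 = 2865, so c = 143.25 px.
Column 13 starts at margin + 12·(column + gutter) = 15 + 12·187.25 = 2262 px.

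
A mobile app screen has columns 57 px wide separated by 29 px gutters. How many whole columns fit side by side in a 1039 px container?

12 columns: 12·57 + 11·29 = 1003 px ≤ 1039.
13 columns: 1089 px > 1039. So 12.

12 columns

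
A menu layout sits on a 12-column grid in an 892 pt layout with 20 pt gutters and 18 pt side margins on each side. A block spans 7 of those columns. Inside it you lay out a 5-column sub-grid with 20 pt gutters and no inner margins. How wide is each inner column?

82.2 pt

Subtract both margins: 892 − 2·18 = 856 pt.
Subtracting 11 gutters of 20 leaves 636 for 12 columns, so c = 53 pt.
7-column span = 7·53 + 6·20 = 491 pt.
Subtracting 4 gutters of 20 leaves 411 for 5 columns, so d = 82.2 pt.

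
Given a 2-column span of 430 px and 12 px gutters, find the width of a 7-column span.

1535 px

2c + 1·12 = 430 → 2c = 418 → c = 209 px.
Span of 7: 7·209 + 6·12 = 1463 + 72 = 1535 px.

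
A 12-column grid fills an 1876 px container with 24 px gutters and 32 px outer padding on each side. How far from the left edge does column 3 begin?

Take off 64 px of margins, leaving 1812 px.
Subtracting 11 gutters of 24 leaves 1548 for 12 columns, so c = 129 px.
Column 3 starts at margin + 2·(column + gutter) = 32 + 2·153 = 338 px.

338 px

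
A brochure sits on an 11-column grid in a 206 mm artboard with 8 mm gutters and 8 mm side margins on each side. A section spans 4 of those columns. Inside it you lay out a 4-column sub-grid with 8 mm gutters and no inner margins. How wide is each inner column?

Subtract both margins: 206 − 2·8 = 190 mm.
Subtracting 10 gutters of 8 leaves 110 for 11 columns, so c = 10 mm.
4 columns plus 3 gutters: 40 + 24 = 64 mm.
4 columns + 3 gutters: 4d + 3·8 = 64.
4d = 64 − 24 = 40, so d = 10 mm.

10 mm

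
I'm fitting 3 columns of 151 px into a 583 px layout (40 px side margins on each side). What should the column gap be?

Inside the margins: 583 − 80 = 503 px.
Columns use 453 px, leaving 50 px across 2 column gaps = 25 px each.

25 px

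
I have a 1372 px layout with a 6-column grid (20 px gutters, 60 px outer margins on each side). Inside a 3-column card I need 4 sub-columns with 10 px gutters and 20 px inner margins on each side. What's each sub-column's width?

Subtract both margins: 1372 − 2·60 = 1252 px.
6 columns + 5 gutters: 6c + 5·20 = 1252.
6c = 1252 − 100 = 1152, so c = 192 px.
3 columns plus 2 gutters: 576 + 40 = 616 px.
Inner content = 616 − 2·20 = 576 px.
576 − 3·10 = 546; ÷4 gives d = 136.5 px.

136.5 px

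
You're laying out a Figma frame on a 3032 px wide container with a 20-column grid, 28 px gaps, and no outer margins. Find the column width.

125 px

Subtracting 19 gaps of 28 leaves 2500 for 20 columns, so c = 125 px.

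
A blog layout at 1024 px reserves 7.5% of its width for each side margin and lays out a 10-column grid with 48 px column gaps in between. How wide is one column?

43.84 px

1024 × (1 − 2·7.5%) = 1024 × 85% = 870.4 px for the columns.
870.4 − 9·48 = 438.4; ÷10 gives c = 43.84 px.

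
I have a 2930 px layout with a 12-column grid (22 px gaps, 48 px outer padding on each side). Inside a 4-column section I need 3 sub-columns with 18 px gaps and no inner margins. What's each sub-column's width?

Outer content = 2930 − 2·48 = 2834 px.
12c + 11·22 = 2834 → 12c = 2592 → c = 216 px.
Span of 4: 4·216 + 3·22 = 864 + 66 = 930 px.
3 columns + 2 gaps: 3d + 2·18 = 930.
3d = 930 − 36 = 894, so d = 298 px.

298 px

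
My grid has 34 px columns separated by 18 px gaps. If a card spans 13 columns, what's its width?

658 px

13-column span = 13·34 + 12·18 = 658 px.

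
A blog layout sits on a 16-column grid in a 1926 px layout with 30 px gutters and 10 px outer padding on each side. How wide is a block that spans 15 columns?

1785 px

Inside the margins: 1926 − 20 = 1906 px.
16c + 15·30 = 1906 → 16c = 1456 → c = 91 px.
15-column span = 15·91 + 14·30 = 1785 px.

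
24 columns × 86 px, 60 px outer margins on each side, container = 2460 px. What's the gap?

Inside the margins: 2460 − 120 = 2340 px.
Columns use 2064 px, leaving 276 px across 23 gaps = 12 px each.

12 px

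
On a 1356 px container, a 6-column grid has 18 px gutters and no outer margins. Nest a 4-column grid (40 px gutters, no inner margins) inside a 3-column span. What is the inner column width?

6 columns + 5 gutters: 6c + 5·18 = 1356.
6c = 1356 − 90 = 1266, so c = 211 px.
3 columns plus 2 gutters: 633 + 36 = 669 px.
Subtracting 3 gutters of 40 leaves 549 for 4 columns, so d = 137.25 px.

137.25 px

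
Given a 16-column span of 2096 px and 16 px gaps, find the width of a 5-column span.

644 px

16 columns + 15 gaps: 16c + 15·16 = 2096.
16c = 2096 − 240 = 1856, so c = 116 px.
5 columns plus 4 gaps: 580 + 64 = 644 px.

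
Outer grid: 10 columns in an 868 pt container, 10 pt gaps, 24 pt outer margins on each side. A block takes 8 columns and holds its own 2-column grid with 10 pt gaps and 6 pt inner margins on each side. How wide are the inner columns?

Inside the margins: 868 − 48 = 820 pt.
820 − 9·10 = 730; ÷10 gives c = 73 pt.
Span of 8: 8·73 + 7·10 = 584 + 70 = 654 pt.
Inner content = 654 − 2·6 = 642 pt.
2d + 1·10 = 642 → 2d = 632 → d = 316 pt.

316 pt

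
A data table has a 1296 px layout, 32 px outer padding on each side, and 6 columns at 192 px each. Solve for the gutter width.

16 px

Take off 64 px of margins, leaving 1232 px.
6·192 + 5g = 1232 → 5g = 80 → g = 16 px.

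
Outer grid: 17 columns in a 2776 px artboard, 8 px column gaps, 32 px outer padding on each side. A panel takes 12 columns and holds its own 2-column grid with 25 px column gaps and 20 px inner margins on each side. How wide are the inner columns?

923.5 px

Outer content = 2776 − 2·32 = 2712 px.
17c + 16·8 = 2712 → 17c = 2584 → c = 152 px.
Span of 12: 12·152 + 11·8 = 1824 + 88 = 1912 px.
Inner content = 1912 − 2·20 = 1872 px.
Subtracting 1 column gap of 25 leaves 1847 for 2 columns, so d = 923.5 px.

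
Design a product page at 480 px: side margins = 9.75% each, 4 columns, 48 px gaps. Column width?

Margins: 9.75% × 480 = 46.8 px each, so content = 480 − 93.6 = 386.4 px.
4c + 3·48 = 386.4 → 4c = 242.4 → c = 60.6 px.

60.6 px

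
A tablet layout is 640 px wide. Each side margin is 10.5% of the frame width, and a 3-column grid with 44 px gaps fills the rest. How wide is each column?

139.2 px

640 × (1 − 2·10.5%) = 640 × 79% = 505.6 px for the columns.
3c + 2·44 = 505.6 → 3c = 417.6 → c = 139.2 px.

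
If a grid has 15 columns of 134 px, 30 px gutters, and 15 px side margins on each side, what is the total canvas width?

Canvas = 2·15 + 15·134 + 14·30 = 30 + 2010 + 420 = 2460 px.

2460 px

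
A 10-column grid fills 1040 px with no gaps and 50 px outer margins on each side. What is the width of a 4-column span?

Content width = 1040 − 2·50 = 940 px.
With no gaps, each column is 940/10 = 94 px.
With no gaps, 4 columns span 4·94 = 376 px.

376 px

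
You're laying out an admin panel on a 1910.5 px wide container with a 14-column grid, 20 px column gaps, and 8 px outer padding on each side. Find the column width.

116.75 px

Take off 16 px of margins, leaving 1894.5 px.
14 columns + 13 column gaps: 14c + 13·20 = 1894.5.
14c = 1894.5 − 260 = 1634.5, so c = 116.75 px.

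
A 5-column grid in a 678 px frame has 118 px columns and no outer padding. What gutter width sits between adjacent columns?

22 px

Columns use 590 px, leaving 88 px across 4 gutters = 22 px each.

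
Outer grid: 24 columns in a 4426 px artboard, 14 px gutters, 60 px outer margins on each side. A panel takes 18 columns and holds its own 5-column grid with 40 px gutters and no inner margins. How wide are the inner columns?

Take off 120 px of margins, leaving 4306 px.
4306 − 23·14 = 3984; ÷24 gives c = 166 px.
18-column span = 18·166 + 17·14 = 3226 px.
Subtracting 4 gutters of 40 leaves 3066 for 5 columns, so d = 613.2 px.

613.2 px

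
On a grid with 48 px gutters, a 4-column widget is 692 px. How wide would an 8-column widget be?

1432 px

Subtracting 3 gutters of 48 leaves 548 for 4 columns, so c = 137 px.
Span of 8: 8·137 + 7·48 = 1096 + 336 = 1432 px.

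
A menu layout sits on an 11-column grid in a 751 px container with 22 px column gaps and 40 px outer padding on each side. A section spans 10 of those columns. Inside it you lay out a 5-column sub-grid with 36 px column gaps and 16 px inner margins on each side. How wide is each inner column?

86.4 px

Outer content = 751 − 2·40 = 671 px.
11c + 10·22 = 671 → 11c = 451 → c = 41 px.
Span of 10: 10·41 + 9·22 = 410 + 198 = 608 px.
Inner content = 608 − 2·16 = 576 px.
576 − 4·36 = 432; ÷5 gives d = 86.4 px.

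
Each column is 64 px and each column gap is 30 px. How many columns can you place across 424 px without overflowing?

Each extra column adds 64 + 30 = 94 px.
(424 + 30) / 94 = 4.83, so 4 columns fit.

4 columns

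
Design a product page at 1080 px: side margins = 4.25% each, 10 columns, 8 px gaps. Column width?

Each margin = 4.25% of 1080 = 45.9 px; content = 1080 − 2·45.9 = 988.2 px.
Subtracting 9 gaps of 8 leaves 916.2 for 10 columns, so c = 91.62 px.

91.62 px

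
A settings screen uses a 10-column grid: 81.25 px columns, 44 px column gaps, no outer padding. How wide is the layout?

Total width: 10·81.25 + 9·44 = 1208.5 px.

1208.5 px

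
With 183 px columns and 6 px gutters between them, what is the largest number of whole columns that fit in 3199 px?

16 columns

Each extra column adds 183 + 6 = 189 px.
(3199 + 6) / 189 = 16.96, so 16 columns fit.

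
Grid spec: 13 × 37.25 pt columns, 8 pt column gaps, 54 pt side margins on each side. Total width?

688.25 pt

Canvas = 2·54 + 13·37.25 + 12·8 = 108 + 484.25 + 96 = 688.25 pt.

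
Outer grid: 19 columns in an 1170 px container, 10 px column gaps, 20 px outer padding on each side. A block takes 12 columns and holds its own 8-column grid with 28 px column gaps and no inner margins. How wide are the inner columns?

Inside the margins: 1170 − 40 = 1130 px.
19 columns + 18 column gaps: 19c + 18·10 = 1130.
19c = 1130 − 180 = 950, so c = 50 px.
12 columns plus 11 column gaps: 600 + 110 = 710 px.
8d + 7·28 = 710 → 8d = 514 → d = 64.25 px.

64.25 px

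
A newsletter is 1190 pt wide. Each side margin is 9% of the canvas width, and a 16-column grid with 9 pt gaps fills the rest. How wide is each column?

52.55 pt

1190 × (1 − 2·9%) = 1190 × 82% = 975.8 pt for the columns.
16c + 15·9 = 975.8 → 16c = 840.8 → c = 52.55 pt.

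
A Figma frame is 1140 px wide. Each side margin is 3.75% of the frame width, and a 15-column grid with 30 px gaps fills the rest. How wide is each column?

42.3 px

1140 × (1 − 2·3.75%) = 1140 × 92.5% = 1054.5 px for the columns.
15c + 14·30 = 1054.5 → 15c = 634.5 → c = 42.3 px.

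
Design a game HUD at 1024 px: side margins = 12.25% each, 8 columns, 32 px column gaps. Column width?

68.64 px

1024 × (1 − 2·12.25%) = 1024 × 75.5% = 773.12 px for the columns.
8c + 7·32 = 773.12 → 8c = 549.12 → c = 68.64 px.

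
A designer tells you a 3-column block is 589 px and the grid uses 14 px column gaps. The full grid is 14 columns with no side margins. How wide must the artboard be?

2800 px

589 − 2·14 = 561; ÷3 gives c = 187 px.
Summing: 2618 + 182 = 2800 px.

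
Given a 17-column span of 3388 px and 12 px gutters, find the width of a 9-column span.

1788 px

Subtracting 16 gutters of 12 leaves 3196 for 17 columns, so c = 188 px.
9 columns plus 8 gutters: 1692 + 96 = 1788 px.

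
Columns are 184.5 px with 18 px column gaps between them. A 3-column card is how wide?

3-column span = 3·184.5 + 2·18 = 589.5 px.

589.5 px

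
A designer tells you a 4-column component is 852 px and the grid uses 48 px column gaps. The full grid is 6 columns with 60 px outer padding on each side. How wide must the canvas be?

852 − 3·48 = 708; ÷4 gives c = 177 px.
Canvas = 2·60 + 6·177 + 5·48 = 120 + 1062 + 240 = 1422 px.

1422 px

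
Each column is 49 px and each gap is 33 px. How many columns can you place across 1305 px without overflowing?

16 columns

16 columns: 16·49 + 15·33 = 1279 px ≤ 1305.
17 columns: 1361 px > 1305. So 16.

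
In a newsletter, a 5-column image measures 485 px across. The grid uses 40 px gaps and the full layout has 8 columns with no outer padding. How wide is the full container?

800 px

5c + 4·40 = 485 → 5c = 325 → c = 65 px.
Summing: 520 + 280 = 800 px.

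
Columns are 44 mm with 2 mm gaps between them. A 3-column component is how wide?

136 mm

3 columns plus 2 gaps: 132 + 4 = 136 mm.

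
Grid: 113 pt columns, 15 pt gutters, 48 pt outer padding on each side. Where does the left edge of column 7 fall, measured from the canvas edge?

Column 7 starts at margin + 6·(column + gutter) = 48 + 6·128 = 816 pt.

816 pt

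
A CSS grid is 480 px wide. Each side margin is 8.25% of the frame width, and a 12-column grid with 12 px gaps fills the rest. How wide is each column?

22.4 px

480 × (1 − 2·8.25%) = 480 × 83.5% = 400.8 px for the columns.
12 columns + 11 gaps: 12c + 11·12 = 400.8.
12c = 400.8 − 132 = 268.8, so c = 22.4 px.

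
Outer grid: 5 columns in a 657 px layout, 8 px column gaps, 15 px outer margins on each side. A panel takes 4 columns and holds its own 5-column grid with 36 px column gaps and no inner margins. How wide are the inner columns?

Subtract both margins: 657 − 2·15 = 627 px.
627 − 4·8 = 595; ÷5 gives c = 119 px.
4-column span = 4·119 + 3·8 = 500 px.
5 columns + 4 column gaps: 5d + 4·36 = 500.
5d = 500 − 144 = 356, so d = 71.2 px.

71.2 px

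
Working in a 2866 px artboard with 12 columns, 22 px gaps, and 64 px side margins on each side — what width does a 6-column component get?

1358 px

Take off 128 px of margins, leaving 2738 px.
Subtracting 11 gaps of 22 leaves 2496 for 12 columns, so c = 208 px.
6 columns plus 5 gaps: 1248 + 110 = 1358 px.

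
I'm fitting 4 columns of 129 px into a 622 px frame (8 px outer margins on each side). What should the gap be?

Take off 16 px of margins, leaving 606 px.
4·129 + 3g = 606 → 3g = 90 → g = 30 px.

30 px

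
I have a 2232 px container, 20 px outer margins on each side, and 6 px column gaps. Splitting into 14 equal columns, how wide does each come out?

Take off 40 px of margins, leaving 2192 px.
Subtracting 13 column gaps of 6 leaves 2114 for 14 columns, so c = 151 px.

151 px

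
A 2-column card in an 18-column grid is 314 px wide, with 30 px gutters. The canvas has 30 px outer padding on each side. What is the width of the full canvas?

3126 px

2c + 1·30 = 314 → 2c = 284 → c = 142 px.
Total width: 2·30 + 18·142 + 17·30 = 3126 px.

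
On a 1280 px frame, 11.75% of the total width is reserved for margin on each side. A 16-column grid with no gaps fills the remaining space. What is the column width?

61.2 px

1280 × (1 − 2·11.75%) = 1280 × 76.5% = 979.2 px for the columns.
16c = 979.2 → c = 61.2 px.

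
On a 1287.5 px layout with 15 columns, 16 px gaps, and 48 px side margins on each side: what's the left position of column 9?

Subtract both margins: 1287.5 − 2·48 = 1191.5 px.
15c + 14·16 = 1191.5 → 15c = 967.5 → c = 64.5 px.
Before column 9: the margin + 8 columns + 8 gaps.
Offset = 48 + 8·(64.5 + 16) = 48 + 644 = 692 px.

692 px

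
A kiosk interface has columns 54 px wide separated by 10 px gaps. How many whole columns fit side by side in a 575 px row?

9 columns

9 columns: 9·54 + 8·10 = 566 px ≤ 575.
10 columns: 630 px > 575. So 9.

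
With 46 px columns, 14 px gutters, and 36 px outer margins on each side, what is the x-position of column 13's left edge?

Column 13 starts at margin + 12·(column + gutter) = 36 + 12·60 = 756 px.

756 px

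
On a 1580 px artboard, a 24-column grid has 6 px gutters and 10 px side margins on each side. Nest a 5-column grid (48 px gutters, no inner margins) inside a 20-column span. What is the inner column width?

Outer content = 1580 − 2·10 = 1560 px.
24 columns + 23 gutters: 24c + 23·6 = 1560.
24c = 1560 − 138 = 1422, so c = 59.25 px.
20-column span = 20·59.25 + 19·6 = 1299 px.
5d + 4·48 = 1299 → 5d = 1107 → d = 221.4 px.

221.4 px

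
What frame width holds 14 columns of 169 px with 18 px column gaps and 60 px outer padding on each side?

Adding margins, columns and gutters: 120 + 2366 + 234 = 2720 px.

2720 px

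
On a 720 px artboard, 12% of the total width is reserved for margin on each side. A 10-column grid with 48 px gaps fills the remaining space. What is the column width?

Each margin = 12% of 720 = 86.4 px; content = 720 − 2·86.4 = 547.2 px.
547.2 − 9·48 = 115.2; ÷10 gives c = 11.52 px.

11.52 px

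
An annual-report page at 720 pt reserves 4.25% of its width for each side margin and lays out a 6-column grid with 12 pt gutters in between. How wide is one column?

Margins: 4.25% × 720 = 30.6 pt each, so content = 720 − 61.2 = 658.8 pt.
658.8 − 5·12 = 598.8; ÷6 gives c = 99.8 pt.

99.8 pt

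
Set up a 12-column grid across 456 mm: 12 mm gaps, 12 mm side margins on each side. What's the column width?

Inside the margins: 456 − 24 = 432 mm.
12 columns + 11 gaps: 12c + 11·12 = 432.
12c = 432 − 132 = 300, so c = 25 mm.

25 mm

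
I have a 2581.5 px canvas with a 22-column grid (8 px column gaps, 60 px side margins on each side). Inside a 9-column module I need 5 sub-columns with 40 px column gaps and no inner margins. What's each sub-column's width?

168.45 px

Inside the margins: 2581.5 − 120 = 2461.5 px.
22c + 21·8 = 2461.5 → 22c = 2293.5 → c = 104.25 px.
Span of 9: 9·104.25 + 8·8 = 938.25 + 64 = 1002.25 px.
1002.25 − 4·40 = 842.25; ÷5 gives d = 168.45 px.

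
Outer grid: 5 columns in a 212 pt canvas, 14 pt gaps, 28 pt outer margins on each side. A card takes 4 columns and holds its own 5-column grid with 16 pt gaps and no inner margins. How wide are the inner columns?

11.6 pt

Subtract both margins: 212 − 2·28 = 156 pt.
156 − 4·14 = 100; ÷5 gives c = 20 pt.
Span of 4: 4·20 + 3·14 = 80 + 42 = 122 pt.
122 − 4·16 = 58; ÷5 gives d = 11.6 pt.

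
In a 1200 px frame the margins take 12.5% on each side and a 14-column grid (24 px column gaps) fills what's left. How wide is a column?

Margins: 12.5% × 1200 = 150 px each, so content = 1200 − 300 = 900 px.
14c + 13·24 = 900 → 14c = 588 → c = 42 px.

42 px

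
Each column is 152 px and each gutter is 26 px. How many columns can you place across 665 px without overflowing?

3 columns

3 columns: 3·152 + 2·26 = 508 px ≤ 665.
4 columns: 686 px > 665. So 3.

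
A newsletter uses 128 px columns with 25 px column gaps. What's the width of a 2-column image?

281 px

2 columns plus 1 column gap: 256 + 25 = 281 px.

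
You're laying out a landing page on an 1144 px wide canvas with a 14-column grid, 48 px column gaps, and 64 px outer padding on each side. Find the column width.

28 px

Take off 128 px of margins, leaving 1016 px.
Subtracting 13 column gaps of 48 leaves 392 for 14 columns, so c = 28 px.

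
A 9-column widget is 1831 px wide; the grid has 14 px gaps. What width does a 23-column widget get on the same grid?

4701 px

Subtracting 8 gaps of 14 leaves 1719 for 9 columns, so c = 191 px.
23 columns plus 22 gaps: 4393 + 308 = 4701 px.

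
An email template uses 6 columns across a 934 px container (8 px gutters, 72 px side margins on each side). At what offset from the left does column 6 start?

737 px

Take off 144 px of margins, leaving 790 px.
790 − 5·8 = 750; ÷6 gives c = 125 px.
Before column 6: the margin + 5 columns + 5 gutters.
Offset = 72 + 5·(125 + 8) = 72 + 665 = 737 px.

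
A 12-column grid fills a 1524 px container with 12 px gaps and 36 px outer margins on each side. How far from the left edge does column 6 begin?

Content = 1524 − 2·36 = 1452 px.
12 columns + 11 gaps: 12c + 11·12 = 1452.
12c = 1452 − 132 = 1320, so c = 110 px.
Column 6 starts at margin + 5·(column + gutter) = 36 + 5·122 = 646 px.

646 px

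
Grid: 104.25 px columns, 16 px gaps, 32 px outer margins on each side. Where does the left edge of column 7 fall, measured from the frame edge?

Before column 7: the margin + 6 columns + 6 gaps.
Offset = 32 + 6·(104.25 + 16) = 32 + 721.5 = 753.5 px.

753.5 px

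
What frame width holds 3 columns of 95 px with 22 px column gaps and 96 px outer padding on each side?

521 px

Adding margins, columns and gutters: 192 + 285 + 44 = 521 px.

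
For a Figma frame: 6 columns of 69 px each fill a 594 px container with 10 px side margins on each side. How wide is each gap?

Subtract both margins: 594 − 2·10 = 574 px.
6·69 + 5g = 574 → 5g = 160 → g = 32 px.

32 px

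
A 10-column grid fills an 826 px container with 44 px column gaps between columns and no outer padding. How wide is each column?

43 px

826 − 9·44 = 430; ÷10 gives c = 43 px.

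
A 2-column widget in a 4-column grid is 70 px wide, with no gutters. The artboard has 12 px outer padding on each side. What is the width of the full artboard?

2c = 70 → c = 35 px.
Summing: 24 + 140 = 164 px.

164 px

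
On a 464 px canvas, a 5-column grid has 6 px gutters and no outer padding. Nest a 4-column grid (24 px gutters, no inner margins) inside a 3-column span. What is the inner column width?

5c + 4·6 = 464 → 5c = 440 → c = 88 px.
3 columns plus 2 gutters: 264 + 12 = 276 px.
4 columns + 3 gutters: 4d + 3·24 = 276.
4d = 276 − 72 = 204, so d = 51 px.

51 px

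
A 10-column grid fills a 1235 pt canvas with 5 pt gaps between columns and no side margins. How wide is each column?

10 columns + 9 gaps: 10c + 9·5 = 1235.
10c = 1235 − 45 = 1190, so c = 119 pt.

119 pt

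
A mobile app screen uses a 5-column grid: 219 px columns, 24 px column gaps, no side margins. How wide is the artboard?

Artboard = 5·219 + 4·24 = 1095 + 96 = 1191 px.

1191 px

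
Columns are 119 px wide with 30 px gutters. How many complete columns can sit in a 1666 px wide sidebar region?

Each extra column adds 119 + 30 = 149 px.
(1666 + 30) / 149 = 11.38, so 11 columns fit.

11 columns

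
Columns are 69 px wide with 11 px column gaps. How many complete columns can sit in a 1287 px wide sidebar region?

16 columns: 16·69 + 15·11 = 1269 px ≤ 1287.
17 columns: 1349 px > 1287. So 16.

16 columns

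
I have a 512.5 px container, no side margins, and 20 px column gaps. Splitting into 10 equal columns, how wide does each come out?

33.25 px

Subtracting 9 column gaps of 20 leaves 332.5 for 10 columns, so c = 33.25 px.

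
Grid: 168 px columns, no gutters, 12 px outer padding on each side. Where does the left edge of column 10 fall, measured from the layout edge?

1524 px

Before column 10: the margin + 9 columns + 9 gutters.
Offset = 12 + 9·(168 + 0) = 12 + 1512 = 1524 px.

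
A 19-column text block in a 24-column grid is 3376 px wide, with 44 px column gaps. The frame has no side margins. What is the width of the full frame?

4276 px

3376 − 18·44 = 2584; ÷19 gives c = 136 px.
Total width: 24·136 + 23·44 = 4276 px.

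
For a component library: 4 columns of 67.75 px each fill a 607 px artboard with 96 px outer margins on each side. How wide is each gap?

48 px

Subtract both margins: 607 − 2·96 = 415 px.
4·67.75 + 3g = 415 → 3g = 144 → g = 48 px.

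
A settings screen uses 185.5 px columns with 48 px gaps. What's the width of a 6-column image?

6 columns plus 5 gaps: 1113 + 240 = 1353 px.

1353 px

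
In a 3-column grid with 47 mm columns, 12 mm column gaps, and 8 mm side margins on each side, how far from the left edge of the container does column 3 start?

126 mm

Each column+gutter stride is 59 mm; 2 of them past the 8 mm margin is 8 + 118 = 126 mm.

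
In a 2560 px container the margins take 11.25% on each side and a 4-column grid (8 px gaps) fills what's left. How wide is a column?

490 px

Each margin = 11.25% of 2560 = 288 px; content = 2560 − 2·288 = 1984 px.
4c + 3·8 = 1984 → 4c = 1960 → c = 490 px.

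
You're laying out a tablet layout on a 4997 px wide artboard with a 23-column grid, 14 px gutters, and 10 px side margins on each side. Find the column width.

Content width = 4997 − 2·10 = 4977 px.
Subtracting 22 gutters of 14 leaves 4669 for 23 columns, so c = 203 px.

203 px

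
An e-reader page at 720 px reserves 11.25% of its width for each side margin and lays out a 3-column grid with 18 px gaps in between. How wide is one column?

174 px

Each margin = 11.25% of 720 = 81 px; content = 720 − 2·81 = 558 px.
Subtracting 2 gaps of 18 leaves 522 for 3 columns, so c = 174 px.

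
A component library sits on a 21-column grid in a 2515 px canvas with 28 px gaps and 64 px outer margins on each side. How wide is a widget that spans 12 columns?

1352 px

Take off 128 px of margins, leaving 2387 px.
21c + 20·28 = 2387 → 21c = 1827 → c = 87 px.
Span of 12: 12·87 + 11·28 = 1044 + 308 = 1352 px.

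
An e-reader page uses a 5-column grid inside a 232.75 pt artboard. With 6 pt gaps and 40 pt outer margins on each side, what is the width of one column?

25.75 pt

Take off 80 pt of margins, leaving 152.75 pt.
Subtracting 4 gaps of 6 leaves 128.75 for 5 columns, so c = 25.75 pt.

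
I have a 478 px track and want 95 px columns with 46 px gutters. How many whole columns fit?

Each extra column adds 95 + 46 = 141 px.
(478 + 46) / 141 = 3.72, so 3 columns fit.

3 columns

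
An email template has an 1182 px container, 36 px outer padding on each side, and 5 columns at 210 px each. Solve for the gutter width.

15 px

Subtract both margins: 1182 − 2·36 = 1110 px.
Columns use 1050 px, leaving 60 px across 4 gutters = 15 px each.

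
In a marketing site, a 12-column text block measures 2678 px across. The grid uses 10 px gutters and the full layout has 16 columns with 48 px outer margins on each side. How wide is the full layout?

12c + 11·10 = 2678 → 12c = 2568 → c = 214 px.
Adding margins, columns and gutters: 96 + 3424 + 150 = 3670 px.

3670 px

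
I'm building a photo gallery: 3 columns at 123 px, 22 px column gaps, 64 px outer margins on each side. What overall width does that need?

Frame = 2·64 + 3·123 + 2·22 = 128 + 369 + 44 = 541 px.

541 px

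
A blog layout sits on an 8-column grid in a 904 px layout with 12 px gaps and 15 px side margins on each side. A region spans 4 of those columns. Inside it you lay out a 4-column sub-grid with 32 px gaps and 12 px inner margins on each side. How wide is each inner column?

Inside the margins: 904 − 30 = 874 px.
874 − 7·12 = 790; ÷8 gives c = 98.75 px.
4-column span = 4·98.75 + 3·12 = 431 px.
Inner content = 431 − 2·12 = 407 px.
407 − 3·32 = 311; ÷4 gives d = 77.75 px.

77.75 px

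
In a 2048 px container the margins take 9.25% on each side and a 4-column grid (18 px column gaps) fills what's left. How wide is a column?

403.78 px

Margins: 9.25% × 2048 = 189.44 px each, so content = 2048 − 378.88 = 1669.12 px.
4 columns + 3 column gaps: 4c + 3·18 = 1669.12.
4c = 1669.12 − 54 = 1615.12, so c = 403.78 px.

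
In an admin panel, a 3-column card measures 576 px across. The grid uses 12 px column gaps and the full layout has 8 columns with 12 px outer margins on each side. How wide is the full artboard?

576 − 2·12 = 552; ÷3 gives c = 184 px.
Artboard = 2·12 + 8·184 + 7·12 = 24 + 1472 + 84 = 1580 px.

1580 px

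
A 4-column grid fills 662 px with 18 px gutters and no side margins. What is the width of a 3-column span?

492 px

4c + 3·18 = 662 → 4c = 608 → c = 152 px.
3-column span = 3·152 + 2·18 = 492 px.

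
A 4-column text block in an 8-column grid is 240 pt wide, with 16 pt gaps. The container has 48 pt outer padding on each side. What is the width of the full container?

4c + 3·16 = 240 → 4c = 192 → c = 48 pt.
Total width: 2·48 + 8·48 + 7·16 = 592 pt.

592 pt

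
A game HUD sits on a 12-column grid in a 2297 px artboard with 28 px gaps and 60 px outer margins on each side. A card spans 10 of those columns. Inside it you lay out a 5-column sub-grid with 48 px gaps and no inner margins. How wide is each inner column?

323.5 px

Take off 120 px of margins, leaving 2177 px.
Subtracting 11 gaps of 28 leaves 1869 for 12 columns, so c = 155.75 px.
Span of 10: 10·155.75 + 9·28 = 1557.5 + 252 = 1809.5 px.
5d + 4·48 = 1809.5 → 5d = 1617.5 → d = 323.5 px.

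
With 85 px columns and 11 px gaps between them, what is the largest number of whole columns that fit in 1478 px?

k columns need k·85 + (k−1)·11 = k·96 − 11.
k·96 − 11 ≤ 1478 → k ≤ 1489 / 96 ≈ 15.51, so k = 15.

15 columns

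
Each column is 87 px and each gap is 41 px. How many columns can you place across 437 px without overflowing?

3 columns

Each extra column adds 87 + 41 = 128 px.
(437 + 41) / 128 = 3.73, so 3 columns fit.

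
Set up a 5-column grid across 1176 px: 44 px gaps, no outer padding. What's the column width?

200 px

1176 − 4·44 = 1000; ÷5 gives c = 200 px.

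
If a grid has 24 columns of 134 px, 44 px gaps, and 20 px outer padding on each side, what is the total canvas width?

4268 px

Adding margins, columns and gutters: 40 + 3216 + 1012 = 4268 px.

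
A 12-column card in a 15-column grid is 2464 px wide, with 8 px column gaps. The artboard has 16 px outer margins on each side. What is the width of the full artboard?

3114 px

12 columns + 11 column gaps: 12c + 11·8 = 2464.
12c = 2464 − 88 = 2376, so c = 198 px.
Adding margins, columns and gutters: 32 + 2970 + 112 = 3114 px.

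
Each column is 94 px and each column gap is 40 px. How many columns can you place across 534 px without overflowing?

Each extra column adds 94 + 40 = 134 px.
(534 + 40) / 134 = 4.28, so 4 columns fit.

4 columns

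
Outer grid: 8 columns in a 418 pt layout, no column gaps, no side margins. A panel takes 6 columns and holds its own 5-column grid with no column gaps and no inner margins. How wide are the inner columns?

62.7 pt

8c = 418 → c = 52.25 pt.
6-column span = 6·52.25 = 313.5 pt.
With no column gaps, each column is 313.5/5 = 62.7 pt.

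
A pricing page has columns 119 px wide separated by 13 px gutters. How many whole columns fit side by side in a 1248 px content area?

9 columns

k columns need k·119 + (k−1)·13 = k·132 − 13.
k·132 − 13 ≤ 1248 → k ≤ 1261 / 132 ≈ 9.55, so k = 9.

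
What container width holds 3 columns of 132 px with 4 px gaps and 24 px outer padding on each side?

Container = 2·24 + 3·132 + 2·4 = 48 + 396 + 8 = 452 px.

452 px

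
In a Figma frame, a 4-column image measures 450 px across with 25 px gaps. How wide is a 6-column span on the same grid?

687.5 px

4 columns + 3 gaps: 4c + 3·25 = 450.
4c = 450 − 75 = 375, so c = 93.75 px.
Span of 6: 6·93.75 + 5·25 = 562.5 + 125 = 687.5 px.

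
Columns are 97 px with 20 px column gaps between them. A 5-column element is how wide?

565 px

5 columns plus 4 column gaps: 485 + 80 = 565 px.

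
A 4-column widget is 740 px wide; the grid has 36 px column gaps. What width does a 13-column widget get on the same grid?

2486 px

Subtracting 3 column gaps of 36 leaves 632 for 4 columns, so c = 158 px.
13-column span = 13·158 + 12·36 = 2486 px.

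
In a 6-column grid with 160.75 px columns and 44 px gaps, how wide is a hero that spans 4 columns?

775 px

4 columns plus 3 gaps: 643 + 132 = 775 px.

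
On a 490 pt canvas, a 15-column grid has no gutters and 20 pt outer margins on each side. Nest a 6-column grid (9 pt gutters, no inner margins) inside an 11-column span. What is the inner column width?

Take off 40 pt of margins, leaving 450 pt.
450 / 15 = 30 pt per column.
11-column span = 11·30 = 330 pt.
330 − 5·9 = 285; ÷6 gives d = 47.5 pt.

47.5 pt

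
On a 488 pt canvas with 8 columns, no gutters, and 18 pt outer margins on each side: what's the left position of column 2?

Content = 488 − 2·18 = 452 pt.
With no gutters, each column is 452/8 = 56.5 pt.
Before column 2: the margin + 1 column + 1 gutter.
Offset = 18 + 1·(56.5 + 0) = 18 + 56.5 = 74.5 pt.

74.5 pt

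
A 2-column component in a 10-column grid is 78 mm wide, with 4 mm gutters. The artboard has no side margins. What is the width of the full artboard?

406 mm

2 columns + 1 gutter: 2c + 1·4 = 78.
2c = 78 − 4 = 74, so c = 37 mm.
Artboard = 10·37 + 9·4 = 370 + 36 = 406 mm.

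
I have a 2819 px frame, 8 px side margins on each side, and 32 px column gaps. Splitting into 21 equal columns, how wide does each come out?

103 px

Inside the margins: 2819 − 16 = 2803 px.
21c + 20·32 = 2803 → 21c = 2163 → c = 103 px.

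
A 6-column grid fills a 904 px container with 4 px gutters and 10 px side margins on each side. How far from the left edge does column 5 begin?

Take off 20 px of margins, leaving 884 px.
884 − 5·4 = 864; ÷6 gives c = 144 px.
Before column 5: the margin + 4 columns + 4 gutters.
Offset = 10 + 4·(144 + 4) = 10 + 592 = 602 px.

602 px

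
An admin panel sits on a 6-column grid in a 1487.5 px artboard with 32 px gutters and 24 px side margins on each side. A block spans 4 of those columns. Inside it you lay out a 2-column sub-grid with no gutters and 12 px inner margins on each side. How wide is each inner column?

Outer content = 1487.5 − 2·24 = 1439.5 px.
Subtracting 5 gutters of 32 leaves 1279.5 for 6 columns, so c = 213.25 px.
4 columns plus 3 gutters: 853 + 96 = 949 px.
Inner content = 949 − 2·12 = 925 px.
925 / 2 = 462.5 px per column.

462.5 px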